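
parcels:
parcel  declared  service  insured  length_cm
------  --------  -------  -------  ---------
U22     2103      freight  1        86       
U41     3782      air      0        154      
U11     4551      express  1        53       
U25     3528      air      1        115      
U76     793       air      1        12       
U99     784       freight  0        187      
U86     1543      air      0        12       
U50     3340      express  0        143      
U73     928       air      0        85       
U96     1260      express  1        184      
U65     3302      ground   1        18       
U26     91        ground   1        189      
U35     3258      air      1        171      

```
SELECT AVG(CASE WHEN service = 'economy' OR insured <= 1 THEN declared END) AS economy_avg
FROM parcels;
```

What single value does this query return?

parcel=U22: ✓ → 2103
parcel=U41: ✓ → 3782
parcel=U11: ✓ → 4551
parcel=U25: ✓ → 3528
parcel=U76: ✓ → 793
parcel=U99: ✓ → 784
parcel=U86: ✓ → 1543
parcel=U50: ✓ → 3340
parcel=U73: ✓ → 928
parcel=U96: ✓ → 1260
parcel=U65: ✓ → 3302
parcel=U26: ✓ → 91
parcel=U35: ✓ → 3258
economy_avg = (2103 + 3782 + 4551 + 3528 + 793 + 784 + 1543 + 3340 + 928 + 1260 + 3302 + 91 + 3258) / 13 = 2251

2251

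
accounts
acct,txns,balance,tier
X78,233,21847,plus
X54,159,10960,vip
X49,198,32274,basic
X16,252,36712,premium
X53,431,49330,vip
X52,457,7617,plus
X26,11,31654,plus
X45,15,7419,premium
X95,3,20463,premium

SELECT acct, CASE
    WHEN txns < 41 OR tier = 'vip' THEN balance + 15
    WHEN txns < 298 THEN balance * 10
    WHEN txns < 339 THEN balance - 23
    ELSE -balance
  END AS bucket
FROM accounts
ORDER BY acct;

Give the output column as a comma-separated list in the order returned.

acct=X16: txns < 298 → 367120
acct=X26: txns < 41 OR tier = 'vip' → 31669
acct=X45: txns < 41 OR tier = 'vip' → 7434
acct=X49: txns < 298 → 322740
acct=X52: ELSE → -7617
acct=X53: txns < 41 OR tier = 'vip' → 49345
acct=X54: txns < 41 OR tier = 'vip' → 10975
acct=X78: txns < 298 → 218470
acct=X95: txns < 41 OR tier = 'vip' → 20478

367120, 31669, 7434, 322740, -7617, 49345, 10975, 218470, 20478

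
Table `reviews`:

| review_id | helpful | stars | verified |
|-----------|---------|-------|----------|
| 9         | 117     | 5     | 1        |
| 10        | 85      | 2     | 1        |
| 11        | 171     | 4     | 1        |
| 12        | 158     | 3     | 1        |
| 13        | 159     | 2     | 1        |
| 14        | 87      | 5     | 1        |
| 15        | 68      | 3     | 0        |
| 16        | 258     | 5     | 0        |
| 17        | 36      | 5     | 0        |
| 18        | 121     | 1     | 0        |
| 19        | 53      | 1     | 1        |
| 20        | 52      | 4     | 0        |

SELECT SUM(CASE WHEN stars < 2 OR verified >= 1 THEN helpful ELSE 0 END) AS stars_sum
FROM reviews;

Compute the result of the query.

review_id=9: ✓ → 117
review_id=10: ✓ → 85
review_id=11: ✓ → 171
review_id=12: ✓ → 158
review_id=13: ✓ → 159
review_id=14: ✓ → 87
review_id=15: ✗
review_id=16: ✗
review_id=17: ✗
review_id=18: ✓ → 121
review_id=19: ✓ → 53
review_id=20: ✗
stars_sum = 117 + 85 + 171 + 158 + 159 + 87 + 121 + 53 = 951

951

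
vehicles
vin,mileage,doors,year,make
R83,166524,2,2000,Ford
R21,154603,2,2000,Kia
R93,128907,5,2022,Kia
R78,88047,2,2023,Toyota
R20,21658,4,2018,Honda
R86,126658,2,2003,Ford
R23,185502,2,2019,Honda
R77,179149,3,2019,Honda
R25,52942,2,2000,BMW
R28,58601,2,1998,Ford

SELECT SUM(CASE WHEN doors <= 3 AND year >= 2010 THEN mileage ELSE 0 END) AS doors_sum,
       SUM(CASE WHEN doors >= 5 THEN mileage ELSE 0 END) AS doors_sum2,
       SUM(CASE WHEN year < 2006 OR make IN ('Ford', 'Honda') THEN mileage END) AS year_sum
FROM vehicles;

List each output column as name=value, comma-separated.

doors_sum=452698, doors_sum2=128907, year_sum=945637

[doors_sum: doors <= 3 AND year >= 2010]
vin=R83: ✗
vin=R21: ✗
vin=R93: ✗
vin=R78: ✓ → 88047
vin=R20: ✗
vin=R86: ✗
vin=R23: ✓ → 185502
vin=R77: ✓ → 179149
vin=R25: ✗
vin=R28: ✗
doors_sum = 88047 + 185502 + 179149 = 452698
—
[doors_sum2: doors >= 5]
vin=R83: ✗
vin=R21: ✗
vin=R93: ✓ → 128907
vin=R78: ✗
vin=R20: ✗
vin=R86: ✗
vin=R23: ✗
vin=R77: ✗
vin=R25: ✗
vin=R28: ✗
doors_sum2 = 128907
—
[year_sum: year < 2006 OR make IN ('Ford', 'Honda')]
vin=R83: ✓ → 166524
vin=R21: ✓ → 154603
vin=R93: ✗
vin=R78: ✗
vin=R20: ✓ → 21658
vin=R86: ✓ → 126658
vin=R23: ✓ → 185502
vin=R77: ✓ → 179149
vin=R25: ✓ → 52942
vin=R28: ✓ → 58601
year_sum = 166524 + 154603 + 21658 + 126658 + 185502 + 179149 + 52942 + 58601 = 945637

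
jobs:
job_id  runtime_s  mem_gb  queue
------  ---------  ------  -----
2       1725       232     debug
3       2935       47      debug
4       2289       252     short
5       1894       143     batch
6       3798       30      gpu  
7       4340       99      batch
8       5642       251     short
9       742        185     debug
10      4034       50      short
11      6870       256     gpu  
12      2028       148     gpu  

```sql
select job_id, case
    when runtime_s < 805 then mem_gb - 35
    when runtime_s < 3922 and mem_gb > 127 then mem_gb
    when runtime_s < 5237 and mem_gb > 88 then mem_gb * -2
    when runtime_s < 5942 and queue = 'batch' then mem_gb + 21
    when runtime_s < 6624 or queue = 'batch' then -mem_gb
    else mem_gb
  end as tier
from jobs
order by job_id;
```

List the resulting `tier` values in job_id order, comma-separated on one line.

232, -47, 252, 143, -30, -198, -251, 150, -50, 256, 148

job_id=2: runtime_s < 3922 and mem_gb > 127 → 232
job_id=3: runtime_s < 6624 or queue = 'batch' → -47
job_id=4: runtime_s < 3922 and mem_gb > 127 → 252
job_id=5: runtime_s < 3922 and mem_gb > 127 → 143
job_id=6: runtime_s < 6624 or queue = 'batch' → -30
job_id=7: runtime_s < 5237 and mem_gb > 88 → -198
job_id=8: runtime_s < 6624 or queue = 'batch' → -251
job_id=9: runtime_s < 805 → 150
job_id=10: runtime_s < 6624 or queue = 'batch' → -50
job_id=11: ELSE → 256
job_id=12: runtime_s < 3922 and mem_gb > 127 → 148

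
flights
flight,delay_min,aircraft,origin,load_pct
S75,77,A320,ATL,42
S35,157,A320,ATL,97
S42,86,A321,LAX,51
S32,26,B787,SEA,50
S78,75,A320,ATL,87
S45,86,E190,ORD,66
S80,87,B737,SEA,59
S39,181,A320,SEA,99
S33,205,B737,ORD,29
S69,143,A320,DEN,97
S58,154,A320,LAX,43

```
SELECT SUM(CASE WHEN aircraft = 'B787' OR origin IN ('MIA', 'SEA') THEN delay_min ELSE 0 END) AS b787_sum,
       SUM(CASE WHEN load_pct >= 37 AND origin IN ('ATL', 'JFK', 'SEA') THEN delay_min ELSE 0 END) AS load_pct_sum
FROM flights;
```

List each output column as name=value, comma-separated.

[b787_sum: aircraft = 'B787' OR origin IN ('MIA', 'SEA')]
flight=S75: ✗
flight=S35: ✗
flight=S42: ✗
flight=S32: ✓ → 26
flight=S78: ✗
flight=S45: ✗
flight=S80: ✓ → 87
flight=S39: ✓ → 181
flight=S33: ✗
flight=S69: ✗
flight=S58: ✗
b787_sum = 26 + 87 + 181 = 294
—
[load_pct_sum: load_pct >= 37 AND origin IN ('ATL', 'JFK', 'SEA')]
flight=S75: ✓ → 77
flight=S35: ✓ → 157
flight=S42: ✗
flight=S32: ✓ → 26
flight=S78: ✓ → 75
flight=S45: ✗
flight=S80: ✓ → 87
flight=S39: ✓ → 181
flight=S33: ✗
flight=S69: ✗
flight=S58: ✗
load_pct_sum = 77 + 157 + 26 + 75 + 87 + 181 = 603

b787_sum=294, load_pct_sum=603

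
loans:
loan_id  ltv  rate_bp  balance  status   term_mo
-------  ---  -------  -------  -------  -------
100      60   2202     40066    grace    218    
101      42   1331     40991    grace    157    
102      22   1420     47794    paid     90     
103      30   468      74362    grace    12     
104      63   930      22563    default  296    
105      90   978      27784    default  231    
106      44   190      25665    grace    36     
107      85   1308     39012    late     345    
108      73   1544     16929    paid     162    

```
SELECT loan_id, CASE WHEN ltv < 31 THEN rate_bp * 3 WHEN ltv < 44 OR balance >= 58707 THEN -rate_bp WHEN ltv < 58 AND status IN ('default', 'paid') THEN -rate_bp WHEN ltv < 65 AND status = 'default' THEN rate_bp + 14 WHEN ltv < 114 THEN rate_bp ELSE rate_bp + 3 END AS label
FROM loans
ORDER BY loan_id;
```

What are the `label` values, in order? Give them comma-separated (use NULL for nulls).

loan_id=100: ltv < 114 → 2202
loan_id=101: ltv < 44 OR balance >= 58707 → -1331
loan_id=102: ltv < 31 → 4260
loan_id=103: ltv < 31 → 1404
loan_id=104: ltv < 65 AND status = 'default' → 944
loan_id=105: ltv < 114 → 978
loan_id=106: ltv < 114 → 190
loan_id=107: ltv < 114 → 1308
loan_id=108: ltv < 114 → 1544

2202, -1331, 4260, 1404, 944, 978, 190, 1308, 1544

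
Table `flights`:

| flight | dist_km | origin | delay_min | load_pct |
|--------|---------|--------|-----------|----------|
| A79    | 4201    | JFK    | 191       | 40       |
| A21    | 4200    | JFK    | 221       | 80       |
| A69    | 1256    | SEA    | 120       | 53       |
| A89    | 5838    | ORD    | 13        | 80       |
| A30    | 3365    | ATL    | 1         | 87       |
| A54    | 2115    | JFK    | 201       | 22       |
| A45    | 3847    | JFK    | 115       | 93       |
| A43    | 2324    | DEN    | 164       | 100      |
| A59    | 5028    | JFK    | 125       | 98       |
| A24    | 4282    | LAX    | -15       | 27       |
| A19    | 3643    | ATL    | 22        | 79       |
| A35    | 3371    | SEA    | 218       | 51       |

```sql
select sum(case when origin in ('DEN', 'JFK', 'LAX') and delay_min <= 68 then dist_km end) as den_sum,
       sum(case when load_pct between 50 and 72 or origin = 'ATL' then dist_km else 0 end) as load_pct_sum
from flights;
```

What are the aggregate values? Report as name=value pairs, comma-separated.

den_sum=4282, load_pct_sum=11635

[den_sum: origin in ('DEN', 'JFK', 'LAX') and delay_min <= 68]
flight=A79: ✗
flight=A21: ✗
flight=A69: ✗
flight=A89: ✗
flight=A30: ✗
flight=A54: ✗
flight=A45: ✗
flight=A43: ✗
flight=A59: ✗
flight=A24: ✓ → 4282
flight=A19: ✗
flight=A35: ✗
den_sum = 4282
—
[load_pct_sum: load_pct between 50 and 72 or origin = 'ATL']
flight=A79: ✗
flight=A21: ✗
flight=A69: ✓ → 1256
flight=A89: ✗
flight=A30: ✓ → 3365
flight=A54: ✗
flight=A45: ✗
flight=A43: ✗
flight=A59: ✗
flight=A24: ✗
flight=A19: ✓ → 3643
flight=A35: ✓ → 3371
load_pct_sum = 1256 + 3365 + 3643 + 3371 = 11635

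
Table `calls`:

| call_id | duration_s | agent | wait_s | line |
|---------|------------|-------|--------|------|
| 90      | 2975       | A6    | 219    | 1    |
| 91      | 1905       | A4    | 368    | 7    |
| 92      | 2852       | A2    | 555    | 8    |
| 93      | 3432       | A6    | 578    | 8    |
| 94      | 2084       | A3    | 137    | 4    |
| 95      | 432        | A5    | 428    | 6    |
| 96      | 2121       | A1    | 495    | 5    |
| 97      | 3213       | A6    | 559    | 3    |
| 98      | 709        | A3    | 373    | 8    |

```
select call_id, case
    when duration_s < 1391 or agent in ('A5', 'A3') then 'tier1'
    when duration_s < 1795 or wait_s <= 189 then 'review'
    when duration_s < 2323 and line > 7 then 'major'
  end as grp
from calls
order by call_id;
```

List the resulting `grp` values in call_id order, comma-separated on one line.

call_id=90: (no match → NULL) → NULL
call_id=91: (no match → NULL) → NULL
call_id=92: (no match → NULL) → NULL
call_id=93: (no match → NULL) → NULL
call_id=94: duration_s < 1391 or agent in ('A5', 'A3') → tier1
call_id=95: duration_s < 1391 or agent in ('A5', 'A3') → tier1
call_id=96: (no match → NULL) → NULL
call_id=97: (no match → NULL) → NULL
call_id=98: duration_s < 1391 or agent in ('A5', 'A3') → tier1

NULL, NULL, NULL, NULL, tier1, tier1, NULL, NULL, tier1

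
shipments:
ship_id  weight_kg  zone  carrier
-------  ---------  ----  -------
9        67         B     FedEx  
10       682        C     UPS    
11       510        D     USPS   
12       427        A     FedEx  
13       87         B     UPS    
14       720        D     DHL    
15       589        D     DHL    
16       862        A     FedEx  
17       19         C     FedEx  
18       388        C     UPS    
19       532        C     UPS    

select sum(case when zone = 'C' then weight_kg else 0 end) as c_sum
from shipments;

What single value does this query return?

ship_id=9: ✗
ship_id=10: ✓ → 682
ship_id=11: ✗
ship_id=12: ✗
ship_id=13: ✗
ship_id=14: ✗
ship_id=15: ✗
ship_id=16: ✗
ship_id=17: ✓ → 19
ship_id=18: ✓ → 388
ship_id=19: ✓ → 532
c_sum = 682 + 19 + 388 + 532 = 1621

1621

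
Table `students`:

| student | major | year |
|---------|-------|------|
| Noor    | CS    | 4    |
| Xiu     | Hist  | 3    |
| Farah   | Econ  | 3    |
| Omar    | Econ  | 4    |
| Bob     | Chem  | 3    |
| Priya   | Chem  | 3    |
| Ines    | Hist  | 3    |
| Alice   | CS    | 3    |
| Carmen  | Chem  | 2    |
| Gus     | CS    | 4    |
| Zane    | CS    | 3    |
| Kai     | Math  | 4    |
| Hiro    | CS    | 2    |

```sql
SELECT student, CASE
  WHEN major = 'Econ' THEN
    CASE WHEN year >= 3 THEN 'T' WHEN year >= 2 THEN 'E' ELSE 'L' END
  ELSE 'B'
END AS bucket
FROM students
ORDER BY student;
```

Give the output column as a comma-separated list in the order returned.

student=Alice: major='CS' → outer ELSE → B
student=Bob: major='Chem' → outer ELSE → B
student=Carmen: major='Chem' → outer ELSE → B
student=Farah: major='Econ' → inner[year >= 3] → T
student=Gus: major='CS' → outer ELSE → B
student=Hiro: major='CS' → outer ELSE → B
student=Ines: major='Hist' → outer ELSE → B
student=Kai: major='Math' → outer ELSE → B
student=Noor: major='CS' → outer ELSE → B
student=Omar: major='Econ' → inner[year >= 3] → T
student=Priya: major='Chem' → outer ELSE → B
student=Xiu: major='Hist' → outer ELSE → B
student=Zane: major='CS' → outer ELSE → B

B, B, B, T, B, B, B, B, B, T, B, B, B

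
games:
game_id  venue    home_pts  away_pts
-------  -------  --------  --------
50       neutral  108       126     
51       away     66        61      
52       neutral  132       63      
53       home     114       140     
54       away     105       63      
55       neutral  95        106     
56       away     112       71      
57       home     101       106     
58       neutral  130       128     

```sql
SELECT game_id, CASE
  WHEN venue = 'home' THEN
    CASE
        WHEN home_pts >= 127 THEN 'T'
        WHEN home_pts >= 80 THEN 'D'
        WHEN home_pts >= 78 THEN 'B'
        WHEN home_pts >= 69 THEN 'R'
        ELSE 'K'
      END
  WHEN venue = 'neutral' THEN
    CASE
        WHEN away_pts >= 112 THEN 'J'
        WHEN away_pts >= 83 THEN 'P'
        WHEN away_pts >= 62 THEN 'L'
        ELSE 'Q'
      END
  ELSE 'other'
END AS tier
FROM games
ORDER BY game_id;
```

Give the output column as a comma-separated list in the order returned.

game_id=50: venue='neutral' → inner[away_pts >= 112] → J
game_id=51: venue='away' → outer ELSE → other
game_id=52: venue='neutral' → inner[away_pts >= 62] → L
game_id=53: venue='home' → inner[home_pts >= 80] → D
game_id=54: venue='away' → outer ELSE → other
game_id=55: venue='neutral' → inner[away_pts >= 83] → P
game_id=56: venue='away' → outer ELSE → other
game_id=57: venue='home' → inner[home_pts >= 80] → D
game_id=58: venue='neutral' → inner[away_pts >= 112] → J

J, other, L, D, other, P, other, D, J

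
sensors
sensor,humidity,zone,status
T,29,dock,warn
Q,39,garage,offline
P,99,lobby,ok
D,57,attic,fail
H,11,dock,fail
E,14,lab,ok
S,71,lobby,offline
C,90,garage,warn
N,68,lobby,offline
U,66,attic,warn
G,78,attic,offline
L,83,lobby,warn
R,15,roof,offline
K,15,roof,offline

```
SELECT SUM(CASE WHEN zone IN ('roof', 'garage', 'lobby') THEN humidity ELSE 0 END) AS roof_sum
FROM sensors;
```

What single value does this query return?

480

sensor=T: ✗
sensor=Q: ✓ → 39
sensor=P: ✓ → 99
sensor=D: ✗
sensor=H: ✗
sensor=E: ✗
sensor=S: ✓ → 71
sensor=C: ✓ → 90
sensor=N: ✓ → 68
sensor=U: ✗
sensor=G: ✗
sensor=L: ✓ → 83
sensor=R: ✓ → 15
sensor=K: ✓ → 15
roof_sum = 39 + 99 + 71 + 90 + 68 + 83 + 15 + 15 = 480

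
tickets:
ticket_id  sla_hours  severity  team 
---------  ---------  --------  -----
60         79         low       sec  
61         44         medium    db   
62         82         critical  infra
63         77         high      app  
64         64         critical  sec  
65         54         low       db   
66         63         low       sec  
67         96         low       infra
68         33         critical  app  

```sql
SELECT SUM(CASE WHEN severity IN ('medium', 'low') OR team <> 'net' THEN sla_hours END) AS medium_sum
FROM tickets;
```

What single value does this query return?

592

ticket_id=60: ✓ → 79
ticket_id=61: ✓ → 44
ticket_id=62: ✓ → 82
ticket_id=63: ✓ → 77
ticket_id=64: ✓ → 64
ticket_id=65: ✓ → 54
ticket_id=66: ✓ → 63
ticket_id=67: ✓ → 96
ticket_id=68: ✓ → 33
medium_sum = 79 + 44 + 82 + 77 + 64 + 54 + 63 + 96 + 33 = 592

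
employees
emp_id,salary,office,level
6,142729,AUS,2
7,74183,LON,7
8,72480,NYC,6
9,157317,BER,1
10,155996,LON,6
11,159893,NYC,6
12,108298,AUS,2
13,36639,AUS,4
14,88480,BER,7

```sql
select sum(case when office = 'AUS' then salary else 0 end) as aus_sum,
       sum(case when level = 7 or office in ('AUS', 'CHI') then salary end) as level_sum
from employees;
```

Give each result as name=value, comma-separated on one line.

[aus_sum: office = 'AUS']
emp_id=6: ✓ → 142729
emp_id=7: ✗
emp_id=8: ✗
emp_id=9: ✗
emp_id=10: ✗
emp_id=11: ✗
emp_id=12: ✓ → 108298
emp_id=13: ✓ → 36639
emp_id=14: ✗
aus_sum = 142729 + 108298 + 36639 = 287666
—
[level_sum: level = 7 or office in ('AUS', 'CHI')]
emp_id=6: ✓ → 142729
emp_id=7: ✓ → 74183
emp_id=8: ✗
emp_id=9: ✗
emp_id=10: ✗
emp_id=11: ✗
emp_id=12: ✓ → 108298
emp_id=13: ✓ → 36639
emp_id=14: ✓ → 88480
level_sum = 142729 + 74183 + 108298 + 36639 + 88480 = 450329

aus_sum=287666, level_sum=450329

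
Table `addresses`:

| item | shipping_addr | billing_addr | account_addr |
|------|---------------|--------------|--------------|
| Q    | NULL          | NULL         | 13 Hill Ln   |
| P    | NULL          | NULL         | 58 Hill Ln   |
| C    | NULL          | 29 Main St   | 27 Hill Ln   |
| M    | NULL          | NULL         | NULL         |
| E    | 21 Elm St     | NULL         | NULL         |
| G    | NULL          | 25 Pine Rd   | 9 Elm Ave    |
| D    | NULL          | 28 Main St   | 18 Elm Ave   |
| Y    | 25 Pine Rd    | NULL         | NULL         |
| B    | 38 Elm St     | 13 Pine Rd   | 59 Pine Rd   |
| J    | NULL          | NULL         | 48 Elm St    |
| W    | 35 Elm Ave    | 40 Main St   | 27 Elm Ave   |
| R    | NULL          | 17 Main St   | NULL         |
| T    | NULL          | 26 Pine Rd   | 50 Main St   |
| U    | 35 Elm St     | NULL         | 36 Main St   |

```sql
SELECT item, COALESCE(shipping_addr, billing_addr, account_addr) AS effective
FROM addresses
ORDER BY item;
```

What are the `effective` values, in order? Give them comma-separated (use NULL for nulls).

item=B: shipping_addr=38 Elm St → 38 Elm St
item=C: shipping_addr=NULL, billing_addr=29 Main St → 29 Main St
item=D: shipping_addr=NULL, billing_addr=28 Main St → 28 Main St
item=E: shipping_addr=21 Elm St → 21 Elm St
item=G: shipping_addr=NULL, billing_addr=25 Pine Rd → 25 Pine Rd
item=J: shipping_addr=NULL, billing_addr=NULL, account_addr=48 Elm St → 48 Elm St
item=M: shipping_addr=NULL, billing_addr=NULL, account_addr=NULL (all NULL) → NULL
item=P: shipping_addr=NULL, billing_addr=NULL, account_addr=58 Hill Ln → 58 Hill Ln
item=Q: shipping_addr=NULL, billing_addr=NULL, account_addr=13 Hill Ln → 13 Hill Ln
item=R: shipping_addr=NULL, billing_addr=17 Main St → 17 Main St
item=T: shipping_addr=NULL, billing_addr=26 Pine Rd → 26 Pine Rd
item=U: shipping_addr=35 Elm St → 35 Elm St
item=W: shipping_addr=35 Elm Ave → 35 Elm Ave
item=Y: shipping_addr=25 Pine Rd → 25 Pine Rd

38 Elm St, 29 Main St, 28 Main St, 21 Elm St, 25 Pine Rd, 48 Elm St, NULL, 58 Hill Ln, 13 Hill Ln, 17 Main St, 26 Pine Rd, 35 Elm St, 35 Elm Ave, 25 Pine Rd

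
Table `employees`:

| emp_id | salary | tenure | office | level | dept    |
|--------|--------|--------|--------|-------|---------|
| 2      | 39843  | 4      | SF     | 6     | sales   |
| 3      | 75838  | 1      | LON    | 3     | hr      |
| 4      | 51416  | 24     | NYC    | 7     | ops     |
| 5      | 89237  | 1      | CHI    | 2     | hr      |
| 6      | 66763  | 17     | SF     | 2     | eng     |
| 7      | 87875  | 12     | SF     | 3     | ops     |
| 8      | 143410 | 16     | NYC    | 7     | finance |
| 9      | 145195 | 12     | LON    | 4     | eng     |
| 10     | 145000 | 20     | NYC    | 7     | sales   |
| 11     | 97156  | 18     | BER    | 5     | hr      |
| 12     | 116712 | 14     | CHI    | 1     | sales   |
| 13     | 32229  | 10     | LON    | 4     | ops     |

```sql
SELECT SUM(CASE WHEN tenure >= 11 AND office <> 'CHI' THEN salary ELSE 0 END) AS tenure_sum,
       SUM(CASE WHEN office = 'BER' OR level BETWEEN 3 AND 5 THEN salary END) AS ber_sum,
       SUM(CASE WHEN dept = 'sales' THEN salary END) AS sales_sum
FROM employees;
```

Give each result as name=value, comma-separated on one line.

tenure_sum=736815, ber_sum=438293, sales_sum=301555

[tenure_sum: tenure >= 11 AND office <> 'CHI']
emp_id=2: ✗
emp_id=3: ✗
emp_id=4: ✓ → 51416
emp_id=5: ✗
emp_id=6: ✓ → 66763
emp_id=7: ✓ → 87875
emp_id=8: ✓ → 143410
emp_id=9: ✓ → 145195
emp_id=10: ✓ → 145000
emp_id=11: ✓ → 97156
emp_id=12: ✗
emp_id=13: ✗
tenure_sum = 51416 + 66763 + 87875 + 143410 + 145195 + 145000 + 97156 = 736815
—
[ber_sum: office = 'BER' OR level BETWEEN 3 AND 5]
emp_id=2: ✗
emp_id=3: ✓ → 75838
emp_id=4: ✗
emp_id=5: ✗
emp_id=6: ✗
emp_id=7: ✓ → 87875
emp_id=8: ✗
emp_id=9: ✓ → 145195
emp_id=10: ✗
emp_id=11: ✓ → 97156
emp_id=12: ✗
emp_id=13: ✓ → 32229
ber_sum = 75838 + 87875 + 145195 + 97156 + 32229 = 438293
—
[sales_sum: dept = 'sales']
emp_id=2: ✓ → 39843
emp_id=3: ✗
emp_id=4: ✗
emp_id=5: ✗
emp_id=6: ✗
emp_id=7: ✗
emp_id=8: ✗
emp_id=9: ✗
emp_id=10: ✓ → 145000
emp_id=11: ✗
emp_id=12: ✓ → 116712
emp_id=13: ✗
sales_sum = 39843 + 145000 + 116712 = 301555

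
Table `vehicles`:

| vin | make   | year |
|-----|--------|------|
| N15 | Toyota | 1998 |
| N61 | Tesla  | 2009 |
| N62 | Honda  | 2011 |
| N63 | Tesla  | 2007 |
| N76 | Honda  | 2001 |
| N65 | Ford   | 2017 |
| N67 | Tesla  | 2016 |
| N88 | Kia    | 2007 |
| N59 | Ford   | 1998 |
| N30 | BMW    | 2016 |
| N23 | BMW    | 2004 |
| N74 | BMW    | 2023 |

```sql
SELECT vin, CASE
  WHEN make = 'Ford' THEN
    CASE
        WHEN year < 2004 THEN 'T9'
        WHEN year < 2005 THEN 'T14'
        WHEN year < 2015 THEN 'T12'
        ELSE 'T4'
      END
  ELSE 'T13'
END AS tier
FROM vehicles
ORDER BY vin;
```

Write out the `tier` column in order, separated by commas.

vin=N15: make='Toyota' → outer ELSE → T13
vin=N23: make='BMW' → outer ELSE → T13
vin=N30: make='BMW' → outer ELSE → T13
vin=N59: make='Ford' → inner[year < 2004] → T9
vin=N61: make='Tesla' → outer ELSE → T13
vin=N62: make='Honda' → outer ELSE → T13
vin=N63: make='Tesla' → outer ELSE → T13
vin=N65: make='Ford' → inner[ELSE] → T4
vin=N67: make='Tesla' → outer ELSE → T13
vin=N74: make='BMW' → outer ELSE → T13
vin=N76: make='Honda' → outer ELSE → T13
vin=N88: make='Kia' → outer ELSE → T13

T13, T13, T13, T9, T13, T13, T13, T4, T13, T13, T13, T13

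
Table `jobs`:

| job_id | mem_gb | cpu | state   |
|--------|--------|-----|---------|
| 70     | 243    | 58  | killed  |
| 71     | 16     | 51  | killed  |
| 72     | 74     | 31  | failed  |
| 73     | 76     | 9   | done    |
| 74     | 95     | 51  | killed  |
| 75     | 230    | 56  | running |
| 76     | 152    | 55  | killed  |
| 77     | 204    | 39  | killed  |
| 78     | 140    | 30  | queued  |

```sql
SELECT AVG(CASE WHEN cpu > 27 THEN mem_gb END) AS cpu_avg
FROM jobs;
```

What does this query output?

144.25

job_id=70: ✓ → 243
job_id=71: ✓ → 16
job_id=72: ✓ → 74
job_id=73: ✗
job_id=74: ✓ → 95
job_id=75: ✓ → 230
job_id=76: ✓ → 152
job_id=77: ✓ → 204
job_id=78: ✓ → 140
cpu_avg = (243 + 16 + 74 + 95 + 230 + 152 + 204 + 140) / 8 = 144.25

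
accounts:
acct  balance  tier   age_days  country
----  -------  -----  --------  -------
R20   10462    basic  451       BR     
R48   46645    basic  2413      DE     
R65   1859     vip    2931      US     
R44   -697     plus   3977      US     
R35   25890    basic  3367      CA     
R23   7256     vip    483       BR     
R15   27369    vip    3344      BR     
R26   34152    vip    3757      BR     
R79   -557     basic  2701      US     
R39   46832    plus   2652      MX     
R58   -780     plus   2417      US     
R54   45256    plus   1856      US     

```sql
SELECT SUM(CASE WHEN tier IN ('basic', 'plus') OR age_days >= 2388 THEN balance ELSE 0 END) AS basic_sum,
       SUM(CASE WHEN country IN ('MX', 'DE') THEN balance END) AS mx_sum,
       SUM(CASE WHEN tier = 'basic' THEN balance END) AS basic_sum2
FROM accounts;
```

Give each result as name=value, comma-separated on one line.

basic_sum=236431, mx_sum=93477, basic_sum2=82440

[basic_sum: tier IN ('basic', 'plus') OR age_days >= 2388]
acct=R20: ✓ → 10462
acct=R48: ✓ → 46645
acct=R65: ✓ → 1859
acct=R44: ✓ → -697
acct=R35: ✓ → 25890
acct=R23: ✗
acct=R15: ✓ → 27369
acct=R26: ✓ → 34152
acct=R79: ✓ → -557
acct=R39: ✓ → 46832
acct=R58: ✓ → -780
acct=R54: ✓ → 45256
basic_sum = 10462 + 46645 + 1859 + -697 + 25890 + 27369 + 34152 + -557 + 46832 + -780 + 45256 = 236431
—
[mx_sum: country IN ('MX', 'DE')]
acct=R20: ✗
acct=R48: ✓ → 46645
acct=R65: ✗
acct=R44: ✗
acct=R35: ✗
acct=R23: ✗
acct=R15: ✗
acct=R26: ✗
acct=R79: ✗
acct=R39: ✓ → 46832
acct=R58: ✗
acct=R54: ✗
mx_sum = 46645 + 46832 = 93477
—
[basic_sum2: tier = 'basic']
acct=R20: ✓ → 10462
acct=R48: ✓ → 46645
acct=R65: ✗
acct=R44: ✗
acct=R35: ✓ → 25890
acct=R23: ✗
acct=R15: ✗
acct=R26: ✗
acct=R79: ✓ → -557
acct=R39: ✗
acct=R58: ✗
acct=R54: ✗
basic_sum2 = 10462 + 46645 + 25890 + -557 = 82440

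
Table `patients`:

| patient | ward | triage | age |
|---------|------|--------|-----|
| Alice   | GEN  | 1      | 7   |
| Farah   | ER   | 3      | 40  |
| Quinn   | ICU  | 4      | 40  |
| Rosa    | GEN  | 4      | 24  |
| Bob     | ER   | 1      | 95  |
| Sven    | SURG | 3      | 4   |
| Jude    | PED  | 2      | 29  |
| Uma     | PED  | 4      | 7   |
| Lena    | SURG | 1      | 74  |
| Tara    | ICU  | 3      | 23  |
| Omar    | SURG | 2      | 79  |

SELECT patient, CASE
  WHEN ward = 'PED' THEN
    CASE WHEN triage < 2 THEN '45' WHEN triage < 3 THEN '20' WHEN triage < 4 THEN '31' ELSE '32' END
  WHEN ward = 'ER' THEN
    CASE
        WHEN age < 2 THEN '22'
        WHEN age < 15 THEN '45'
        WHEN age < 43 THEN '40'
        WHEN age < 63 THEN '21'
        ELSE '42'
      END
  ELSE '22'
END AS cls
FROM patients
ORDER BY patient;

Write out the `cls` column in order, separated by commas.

patient=Alice: ward='GEN' → outer ELSE → 22
patient=Bob: ward='ER' → inner[ELSE] → 42
patient=Farah: ward='ER' → inner[age < 43] → 40
patient=Jude: ward='PED' → inner[triage < 3] → 20
patient=Lena: ward='SURG' → outer ELSE → 22
patient=Omar: ward='SURG' → outer ELSE → 22
patient=Quinn: ward='ICU' → outer ELSE → 22
patient=Rosa: ward='GEN' → outer ELSE → 22
patient=Sven: ward='SURG' → outer ELSE → 22
patient=Tara: ward='ICU' → outer ELSE → 22
patient=Uma: ward='PED' → inner[ELSE] → 32

22, 42, 40, 20, 22, 22, 22, 22, 22, 22, 32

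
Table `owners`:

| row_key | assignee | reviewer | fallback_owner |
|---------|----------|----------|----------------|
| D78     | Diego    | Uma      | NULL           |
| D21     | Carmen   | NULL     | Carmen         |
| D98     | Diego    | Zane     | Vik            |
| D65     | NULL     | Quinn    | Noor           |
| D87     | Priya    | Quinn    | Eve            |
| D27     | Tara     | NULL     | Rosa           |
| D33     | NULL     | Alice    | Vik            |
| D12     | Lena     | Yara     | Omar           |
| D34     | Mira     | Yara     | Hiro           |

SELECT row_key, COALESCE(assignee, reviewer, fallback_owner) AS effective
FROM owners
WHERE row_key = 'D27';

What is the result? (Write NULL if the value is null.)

Tara

row_key = D27: assignee=Tara, reviewer=NULL, fallback_owner=Rosa.
assignee=Tara → Tara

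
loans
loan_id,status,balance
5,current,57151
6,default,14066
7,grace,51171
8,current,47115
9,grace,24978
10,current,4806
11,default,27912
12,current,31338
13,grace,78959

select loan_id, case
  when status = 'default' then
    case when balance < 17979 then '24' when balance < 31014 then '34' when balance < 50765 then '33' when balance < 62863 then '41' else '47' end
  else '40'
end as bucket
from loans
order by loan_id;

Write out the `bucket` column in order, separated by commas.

40, 24, 40, 40, 40, 40, 34, 40, 40

loan_id=5: status='current' → outer ELSE → 40
loan_id=6: status='default' → inner[balance < 17979] → 24
loan_id=7: status='grace' → outer ELSE → 40
loan_id=8: status='current' → outer ELSE → 40
loan_id=9: status='grace' → outer ELSE → 40
loan_id=10: status='current' → outer ELSE → 40
loan_id=11: status='default' → inner[balance < 31014] → 34
loan_id=12: status='current' → outer ELSE → 40
loan_id=13: status='grace' → outer ELSE → 40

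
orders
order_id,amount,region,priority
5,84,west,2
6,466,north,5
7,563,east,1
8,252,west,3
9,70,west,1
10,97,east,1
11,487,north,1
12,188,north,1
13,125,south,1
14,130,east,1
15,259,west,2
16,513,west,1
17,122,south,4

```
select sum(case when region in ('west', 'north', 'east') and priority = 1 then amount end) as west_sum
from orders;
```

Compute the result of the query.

order_id=5: ✗
order_id=6: ✗
order_id=7: ✓ → 563
order_id=8: ✗
order_id=9: ✓ → 70
order_id=10: ✓ → 97
order_id=11: ✓ → 487
order_id=12: ✓ → 188
order_id=13: ✗
order_id=14: ✓ → 130
order_id=15: ✗
order_id=16: ✓ → 513
order_id=17: ✗
west_sum = 563 + 70 + 97 + 487 + 188 + 130 + 513 = 2048

2048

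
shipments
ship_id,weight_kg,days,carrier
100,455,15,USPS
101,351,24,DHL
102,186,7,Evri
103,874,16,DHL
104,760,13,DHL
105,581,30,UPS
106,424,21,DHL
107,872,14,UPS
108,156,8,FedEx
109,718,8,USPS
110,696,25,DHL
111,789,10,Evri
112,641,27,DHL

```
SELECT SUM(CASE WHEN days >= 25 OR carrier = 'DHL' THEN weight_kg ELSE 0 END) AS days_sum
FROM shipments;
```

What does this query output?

ship_id=100: ✗
ship_id=101: ✓ → 351
ship_id=102: ✗
ship_id=103: ✓ → 874
ship_id=104: ✓ → 760
ship_id=105: ✓ → 581
ship_id=106: ✓ → 424
ship_id=107: ✗
ship_id=108: ✗
ship_id=109: ✗
ship_id=110: ✓ → 696
ship_id=111: ✗
ship_id=112: ✓ → 641
days_sum = 351 + 874 + 760 + 581 + 424 + 696 + 641 = 4327

4327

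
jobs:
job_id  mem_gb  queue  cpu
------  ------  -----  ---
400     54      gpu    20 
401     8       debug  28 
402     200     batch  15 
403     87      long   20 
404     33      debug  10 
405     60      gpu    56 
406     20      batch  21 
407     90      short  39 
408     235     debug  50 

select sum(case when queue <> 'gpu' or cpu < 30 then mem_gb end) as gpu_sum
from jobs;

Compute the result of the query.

job_id=400: ✓ → 54
job_id=401: ✓ → 8
job_id=402: ✓ → 200
job_id=403: ✓ → 87
job_id=404: ✓ → 33
job_id=405: ✗
job_id=406: ✓ → 20
job_id=407: ✓ → 90
job_id=408: ✓ → 235
gpu_sum = 54 + 8 + 200 + 87 + 33 + 20 + 90 + 235 = 727

727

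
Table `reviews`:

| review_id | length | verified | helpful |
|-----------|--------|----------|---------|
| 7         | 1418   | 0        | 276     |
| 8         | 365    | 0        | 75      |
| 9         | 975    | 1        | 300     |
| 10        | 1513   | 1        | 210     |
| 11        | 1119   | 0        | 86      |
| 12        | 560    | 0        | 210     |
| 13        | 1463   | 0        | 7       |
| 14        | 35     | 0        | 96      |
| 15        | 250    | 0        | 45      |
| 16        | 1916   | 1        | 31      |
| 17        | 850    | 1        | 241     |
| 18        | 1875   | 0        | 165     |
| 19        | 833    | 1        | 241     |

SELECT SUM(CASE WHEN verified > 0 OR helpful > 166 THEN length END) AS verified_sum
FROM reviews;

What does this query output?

8065

review_id=7: ✓ → 1418
review_id=8: ✗
review_id=9: ✓ → 975
review_id=10: ✓ → 1513
review_id=11: ✗
review_id=12: ✓ → 560
review_id=13: ✗
review_id=14: ✗
review_id=15: ✗
review_id=16: ✓ → 1916
review_id=17: ✓ → 850
review_id=18: ✗
review_id=19: ✓ → 833
verified_sum = 1418 + 975 + 1513 + 560 + 1916 + 850 + 833 = 8065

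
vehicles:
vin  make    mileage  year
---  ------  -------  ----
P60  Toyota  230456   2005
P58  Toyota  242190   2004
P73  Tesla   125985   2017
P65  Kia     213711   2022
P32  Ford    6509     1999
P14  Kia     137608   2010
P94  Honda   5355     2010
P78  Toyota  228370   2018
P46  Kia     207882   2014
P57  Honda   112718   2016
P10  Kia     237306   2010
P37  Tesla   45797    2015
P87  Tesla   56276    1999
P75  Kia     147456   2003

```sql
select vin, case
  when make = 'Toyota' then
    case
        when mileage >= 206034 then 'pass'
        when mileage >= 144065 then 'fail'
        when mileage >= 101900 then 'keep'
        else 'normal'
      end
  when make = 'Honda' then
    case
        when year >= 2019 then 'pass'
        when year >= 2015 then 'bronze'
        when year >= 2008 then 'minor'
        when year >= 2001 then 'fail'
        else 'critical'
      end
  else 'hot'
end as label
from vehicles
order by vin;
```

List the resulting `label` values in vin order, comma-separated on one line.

hot, hot, hot, hot, hot, bronze, pass, pass, hot, hot, hot, pass, hot, minor

vin=P10: make='Kia' → outer ELSE → hot
vin=P14: make='Kia' → outer ELSE → hot
vin=P32: make='Ford' → outer ELSE → hot
vin=P37: make='Tesla' → outer ELSE → hot
vin=P46: make='Kia' → outer ELSE → hot
vin=P57: make='Honda' → inner[year >= 2015] → bronze
vin=P58: make='Toyota' → inner[mileage >= 206034] → pass
vin=P60: make='Toyota' → inner[mileage >= 206034] → pass
vin=P65: make='Kia' → outer ELSE → hot
vin=P73: make='Tesla' → outer ELSE → hot
vin=P75: make='Kia' → outer ELSE → hot
vin=P78: make='Toyota' → inner[mileage >= 206034] → pass
vin=P87: make='Tesla' → outer ELSE → hot
vin=P94: make='Honda' → inner[year >= 2008] → minor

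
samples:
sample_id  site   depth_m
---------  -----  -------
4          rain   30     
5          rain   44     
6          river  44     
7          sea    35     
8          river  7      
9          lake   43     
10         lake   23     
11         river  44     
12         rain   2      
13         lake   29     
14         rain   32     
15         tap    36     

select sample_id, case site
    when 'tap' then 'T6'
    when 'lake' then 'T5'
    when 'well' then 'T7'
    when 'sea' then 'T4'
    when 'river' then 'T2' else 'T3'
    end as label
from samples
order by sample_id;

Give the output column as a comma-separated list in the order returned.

sample_id=4: ELSE → T3
sample_id=5: ELSE → T3
sample_id=6: site='river' → T2
sample_id=7: site='sea' → T4
sample_id=8: site='river' → T2
sample_id=9: site='lake' → T5
sample_id=10: site='lake' → T5
sample_id=11: site='river' → T2
sample_id=12: ELSE → T3
sample_id=13: site='lake' → T5
sample_id=14: ELSE → T3
sample_id=15: site='tap' → T6

T3, T3, T2, T4, T2, T5, T5, T2, T3, T5, T3, T6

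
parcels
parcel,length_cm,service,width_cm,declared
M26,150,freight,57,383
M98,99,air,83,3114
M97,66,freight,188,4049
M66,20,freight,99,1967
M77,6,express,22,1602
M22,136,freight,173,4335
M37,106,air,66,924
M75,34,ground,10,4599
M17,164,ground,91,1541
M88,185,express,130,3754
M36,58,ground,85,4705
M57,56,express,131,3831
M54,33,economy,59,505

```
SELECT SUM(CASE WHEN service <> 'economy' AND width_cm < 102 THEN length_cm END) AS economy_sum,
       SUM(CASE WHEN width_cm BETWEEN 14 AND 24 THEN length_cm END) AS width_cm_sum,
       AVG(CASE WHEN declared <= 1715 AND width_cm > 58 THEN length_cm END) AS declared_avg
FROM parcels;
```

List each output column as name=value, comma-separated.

economy_sum=637, width_cm_sum=6, declared_avg=101

[economy_sum: service <> 'economy' AND width_cm < 102]
parcel=M26: ✓ → 150
parcel=M98: ✓ → 99
parcel=M97: ✗
parcel=M66: ✓ → 20
parcel=M77: ✓ → 6
parcel=M22: ✗
parcel=M37: ✓ → 106
parcel=M75: ✓ → 34
parcel=M17: ✓ → 164
parcel=M88: ✗
parcel=M36: ✓ → 58
parcel=M57: ✗
parcel=M54: ✗
economy_sum = 150 + 99 + 20 + 6 + 106 + 34 + 164 + 58 = 637
—
[width_cm_sum: width_cm BETWEEN 14 AND 24]
parcel=M26: ✗
parcel=M98: ✗
parcel=M97: ✗
parcel=M66: ✗
parcel=M77: ✓ → 6
parcel=M22: ✗
parcel=M37: ✗
parcel=M75: ✗
parcel=M17: ✗
parcel=M88: ✗
parcel=M36: ✗
parcel=M57: ✗
parcel=M54: ✗
width_cm_sum = 6
—
[declared_avg: declared <= 1715 AND width_cm > 58]
parcel=M26: ✗
parcel=M98: ✗
parcel=M97: ✗
parcel=M66: ✗
parcel=M77: ✗
parcel=M22: ✗
parcel=M37: ✓ → 106
parcel=M75: ✗
parcel=M17: ✓ → 164
parcel=M88: ✗
parcel=M36: ✗
parcel=M57: ✗
parcel=M54: ✓ → 33
declared_avg = (106 + 164 + 33) / 3 = 101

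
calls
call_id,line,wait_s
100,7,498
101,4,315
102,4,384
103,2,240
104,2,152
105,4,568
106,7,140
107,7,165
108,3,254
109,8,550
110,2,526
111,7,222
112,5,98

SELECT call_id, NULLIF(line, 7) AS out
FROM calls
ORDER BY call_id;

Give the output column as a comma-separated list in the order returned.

NULL, 4, 4, 2, 2, 4, NULL, NULL, 3, 8, 2, NULL, 5

call_id=100: line=7 vs 7: equal → NULL
call_id=101: line=4 vs 7: differ → 4
call_id=102: line=4 vs 7: differ → 4
call_id=103: line=2 vs 7: differ → 2
call_id=104: line=2 vs 7: differ → 2
call_id=105: line=4 vs 7: differ → 4
call_id=106: line=7 vs 7: equal → NULL
call_id=107: line=7 vs 7: equal → NULL
call_id=108: line=3 vs 7: differ → 3
call_id=109: line=8 vs 7: differ → 8
call_id=110: line=2 vs 7: differ → 2
call_id=111: line=7 vs 7: equal → NULL
call_id=112: line=5 vs 7: differ → 5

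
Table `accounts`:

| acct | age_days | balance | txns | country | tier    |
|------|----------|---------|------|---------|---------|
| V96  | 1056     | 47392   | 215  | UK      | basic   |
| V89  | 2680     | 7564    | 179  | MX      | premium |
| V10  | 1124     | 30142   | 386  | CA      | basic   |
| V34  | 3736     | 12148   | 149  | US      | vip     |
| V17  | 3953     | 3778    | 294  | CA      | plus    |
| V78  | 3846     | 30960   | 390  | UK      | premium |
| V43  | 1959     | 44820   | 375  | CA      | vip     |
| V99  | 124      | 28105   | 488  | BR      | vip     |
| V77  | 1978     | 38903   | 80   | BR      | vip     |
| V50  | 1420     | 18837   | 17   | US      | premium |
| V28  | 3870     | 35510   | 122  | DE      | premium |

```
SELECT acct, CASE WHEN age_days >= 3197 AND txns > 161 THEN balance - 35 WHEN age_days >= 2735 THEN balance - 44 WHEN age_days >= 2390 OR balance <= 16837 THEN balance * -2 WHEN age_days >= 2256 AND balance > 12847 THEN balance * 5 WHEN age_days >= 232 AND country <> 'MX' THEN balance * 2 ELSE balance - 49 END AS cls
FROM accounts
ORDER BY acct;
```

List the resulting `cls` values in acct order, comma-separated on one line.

60284, 3743, 35466, 12104, 89640, 37674, 77806, 30925, -15128, 94784, 28056

acct=V10: age_days >= 232 AND country <> 'MX' → 60284
acct=V17: age_days >= 3197 AND txns > 161 → 3743
acct=V28: age_days >= 2735 → 35466
acct=V34: age_days >= 2735 → 12104
acct=V43: age_days >= 232 AND country <> 'MX' → 89640
acct=V50: age_days >= 232 AND country <> 'MX' → 37674
acct=V77: age_days >= 232 AND country <> 'MX' → 77806
acct=V78: age_days >= 3197 AND txns > 161 → 30925
acct=V89: age_days >= 2390 OR balance <= 16837 → -15128
acct=V96: age_days >= 232 AND country <> 'MX' → 94784
acct=V99: ELSE → 28056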